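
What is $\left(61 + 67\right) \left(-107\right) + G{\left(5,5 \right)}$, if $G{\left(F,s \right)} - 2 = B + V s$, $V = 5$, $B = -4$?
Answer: $-13673$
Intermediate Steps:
$G{\left(F,s \right)} = -2 + 5 s$ ($G{\left(F,s \right)} = 2 + \left(-4 + 5 s\right) = -2 + 5 s$)
$\left(61 + 67\right) \left(-107\right) + G{\left(5,5 \right)} = \left(61 + 67\right) \left(-107\right) + \left(-2 + 5 \cdot 5\right) = 128 \left(-107\right) + \left(-2 + 25\right) = -13696 + 23 = -13673$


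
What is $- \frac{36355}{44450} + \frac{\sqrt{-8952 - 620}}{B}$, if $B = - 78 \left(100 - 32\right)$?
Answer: $- \frac{7271}{8890} - \frac{i \sqrt{2393}}{2652} \approx -0.81789 - 0.018446 i$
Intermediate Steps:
$B = -5304$ ($B = \left(-78\right) 68 = -5304$)
$- \frac{36355}{44450} + \frac{\sqrt{-8952 - 620}}{B} = - \frac{36355}{44450} + \frac{\sqrt{-8952 - 620}}{-5304} = \left(-36355\right) \frac{1}{44450} + \sqrt{-9572} \left(- \frac{1}{5304}\right) = - \frac{7271}{8890} + 2 i \sqrt{2393} \left(- \frac{1}{5304}\right) = - \frac{7271}{8890} - \frac{i \sqrt{2393}}{2652}$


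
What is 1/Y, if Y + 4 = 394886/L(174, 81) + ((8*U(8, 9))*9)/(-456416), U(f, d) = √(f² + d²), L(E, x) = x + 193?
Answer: 17560100518415792/25237197018740417939 + 9637280892*√145/126185985093702089695 ≈ 0.00069580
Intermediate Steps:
L(E, x) = 193 + x
U(f, d) = √(d² + f²)
Y = 196895/137 - 9*√145/57052 (Y = -4 + (394886/(193 + 81) + ((8*√(9² + 8²))*9)/(-456416)) = -4 + (394886/274 + ((8*√(81 + 64))*9)*(-1/456416)) = -4 + (394886*(1/274) + ((8*√145)*9)*(-1/456416)) = -4 + (197443/137 + (72*√145)*(-1/456416)) = -4 + (197443/137 - 9*√145/57052) = 196895/137 - 9*√145/57052 ≈ 1437.2)
1/Y = 1/(196895/137 - 9*√145/57052)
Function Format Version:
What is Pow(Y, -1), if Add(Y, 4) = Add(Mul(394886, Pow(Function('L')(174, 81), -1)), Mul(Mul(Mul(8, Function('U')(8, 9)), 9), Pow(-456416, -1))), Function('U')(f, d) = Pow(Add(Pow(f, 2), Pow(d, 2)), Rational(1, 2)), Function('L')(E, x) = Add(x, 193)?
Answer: Add(Rational(17560100518415792, 25237197018740417939), Mul(Rational(9637280892, 126185985093702089695), Pow(145, Rational(1, 2)))) ≈ 0.00069580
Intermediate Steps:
Function('L')(E, x) = Add(193, x)
Function('U')(f, d) = Pow(Add(Pow(d, 2), Pow(f, 2)), Rational(1, 2))
Y = Add(Rational(196895, 137), Mul(Rational(-9, 57052), Pow(145, Rational(1, 2)))) (Y = Add(-4, Add(Mul(394886, Pow(Add(193, 81), -1)), Mul(Mul(Mul(8, Pow(Add(Pow(9, 2), Pow(8, 2)), Rational(1, 2))), 9), Pow(-456416, -1)))) = Add(-4, Add(Mul(394886, Pow(274, -1)), Mul(Mul(Mul(8, Pow(Add(81, 64), Rational(1, 2))), 9), Rational(-1, 456416)))) = Add(-4, Add(Mul(394886, Rational(1, 274)), Mul(Mul(Mul(8, Pow(145, Rational(1, 2))), 9), Rational(-1, 456416)))) = Add(-4, Add(Rational(197443, 137), Mul(Mul(72, Pow(145, Rational(1, 2))), Rational(-1, 456416)))) = Add(-4, Add(Rational(197443, 137), Mul(Rational(-9, 57052), Pow(145, Rational(1, 2))))) = Add(Rational(196895, 137), Mul(Rational(-9, 57052), Pow(145, Rational(1, 2)))) ≈ 1437.2)
Pow(Y, -1) = Pow(Add(Rational(196895, 137), Mul(Rational(-9, 57052), Pow(145, Rational(1, 2)))), -1)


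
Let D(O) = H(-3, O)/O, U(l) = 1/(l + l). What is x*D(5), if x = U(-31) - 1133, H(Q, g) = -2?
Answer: 70247/155 ≈ 453.21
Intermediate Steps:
U(l) = 1/(2*l)
D(O) = -2/O
x = -70247/62 (x = (½)/(-31) - 1133 = (½)*(-1/31) - 1133 = -1/62 - 1133 = -70247/62 ≈ -1133.0)
x*D(5) = -(-70247)/(31*5) = -70247/62*(-⅖) = 70247/155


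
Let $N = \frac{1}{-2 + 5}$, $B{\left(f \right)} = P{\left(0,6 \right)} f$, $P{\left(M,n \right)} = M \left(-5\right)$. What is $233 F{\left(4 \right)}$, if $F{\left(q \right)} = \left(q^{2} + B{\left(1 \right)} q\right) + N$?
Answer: $\frac{11417}{3} \approx 3805.7$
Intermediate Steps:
$P{\left(M,n \right)} = - 5 M$
$B{\left(f \right)} = 0$ ($B{\left(f \right)} = \left(-5\right) 0 f = 0 f = 0$)
$N = \frac{1}{3} \approx 0.33333$
$F{\left(q \right)} = \frac{1}{3} + q^{2}$ ($F{\left(q \right)} = \left(q^{2} + 0 q\right) + \frac{1}{3} = \left(q^{2} + 0\right) + \frac{1}{3} = q^{2} + \frac{1}{3} = \frac{1}{3} + q^{2}$)
$233 F{\left(4 \right)} = 233 \left(\frac{1}{3} + 4^{2}\right) = 233 \left(\frac{1}{3} + 16\right) = 233 \cdot \frac{49}{3} = \frac{11417}{3}$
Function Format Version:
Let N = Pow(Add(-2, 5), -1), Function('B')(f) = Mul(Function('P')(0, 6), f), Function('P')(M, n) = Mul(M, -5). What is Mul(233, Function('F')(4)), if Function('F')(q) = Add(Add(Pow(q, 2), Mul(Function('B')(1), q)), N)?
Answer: Rational(11417, 3) ≈ 3805.7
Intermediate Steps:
Function('P')(M, n) = Mul(-5, M)
Function('B')(f) = 0 (Function('B')(f) = Mul(Mul(-5, 0), f) = Mul(0, f) = 0)
N = Rational(1, 3) (N = Pow(3, -1) = Rational(1, 3) ≈ 0.33333)
Function('F')(q) = Add(Rational(1, 3), Pow(q, 2)) (Function('F')(q) = Add(Add(Pow(q, 2), Mul(0, q)), Rational(1, 3)) = Add(Add(Pow(q, 2), 0), Rational(1, 3)) = Add(Pow(q, 2), Rational(1, 3)) = Add(Rational(1, 3), Pow(q, 2)))
Mul(233, Function('F')(4)) = Mul(233, Add(Rational(1, 3), Pow(4, 2))) = Mul(233, Add(Rational(1, 3), 16)) = Mul(233, Rational(49, 3)) = Rational(11417, 3)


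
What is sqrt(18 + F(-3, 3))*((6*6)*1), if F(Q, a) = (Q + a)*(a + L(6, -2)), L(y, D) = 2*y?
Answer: 108*sqrt(2) ≈ 152.74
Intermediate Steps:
F(Q, a) = (12 + a)*(Q + a) (F(Q, a) = (Q + a)*(a + 2*6) = (Q + a)*(a + 12) = (Q + a)*(12 + a) = (12 + a)*(Q + a))
sqrt(18 + F(-3, 3))*((6*6)*1) = sqrt(18 + (3**2 + 12*(-3) + 12*3 - 3*3))*((6*6)*1) = sqrt(18 + (9 - 36 + 36 - 9))*(36*1) = sqrt(18 + 0)*36 = sqrt(18)*36 = (3*sqrt(2))*36 = 108*sqrt(2)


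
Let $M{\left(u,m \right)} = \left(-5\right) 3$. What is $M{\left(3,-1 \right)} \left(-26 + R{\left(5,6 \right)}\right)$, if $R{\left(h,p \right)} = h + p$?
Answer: $225$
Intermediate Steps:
$M{\left(u,m \right)} = -15$
$M{\left(3,-1 \right)} \left(-26 + R{\left(5,6 \right)}\right) = - 15 \left(-26 + \left(5 + 6\right)\right) = - 15 \left(-26 + 11\right) = \left(-15\right) \left(-15\right) = 225$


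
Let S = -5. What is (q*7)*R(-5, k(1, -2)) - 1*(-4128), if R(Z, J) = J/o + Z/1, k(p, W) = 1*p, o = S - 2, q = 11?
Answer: 3732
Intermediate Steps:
o = -7 (o = -5 - 2 = -7)
k(p, W) = p
R(Z, J) = Z - J/7 (R(Z, J) = J/(-7) + Z/1 = J*(-1/7) + Z*1 = -J/7 + Z = Z - J/7)
(q*7)*R(-5, k(1, -2)) - 1*(-4128) = (11*7)*(-5 - 1/7*1) - 1*(-4128) = 77*(-5 - 1/7) + 4128 = 77*(-36/7) + 4128 = -396 + 4128 = 3732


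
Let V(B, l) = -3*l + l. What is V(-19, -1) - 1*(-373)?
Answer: 375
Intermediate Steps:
V(B, l) = -2*l
V(-19, -1) - 1*(-373) = -2*(-1) - 1*(-373) = 2 + 373 = 375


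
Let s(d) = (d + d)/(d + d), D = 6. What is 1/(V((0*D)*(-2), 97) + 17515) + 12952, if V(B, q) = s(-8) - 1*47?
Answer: 226258489/17469 ≈ 12952.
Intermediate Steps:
s(d) = 1 (s(d) = (2*d)/((2*d)) = (2*d)*(1/(2*d)) = 1)
V(B, q) = -46 (V(B, q) = 1 - 1*47 = 1 - 47 = -46)
1/(V((0*D)*(-2), 97) + 17515) + 12952 = 1/(-46 + 17515) + 12952 = 1/17469 + 12952 = 226258489/17469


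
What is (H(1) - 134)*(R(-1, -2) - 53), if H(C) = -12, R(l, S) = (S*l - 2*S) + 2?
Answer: 6570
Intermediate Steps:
R(l, S) = 2 - 2*S + S*l (R(l, S) = (-2*S + S*l) + 2 = 2 - 2*S + S*l)
(H(1) - 134)*(R(-1, -2) - 53) = (-12 - 134)*((2 - 2*(-2) - 2*(-1)) - 53) = -146*((2 + 4 + 2) - 53) = -146*(8 - 53) = -146*(-45) = 6570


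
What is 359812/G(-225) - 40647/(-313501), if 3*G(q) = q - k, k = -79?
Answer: -169199165487/22885573 ≈ -7393.3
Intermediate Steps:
G(q) = 79/3 + q/3 (G(q) = (q - 1*(-79))/3 = (q + 79)/3 = (79 + q)/3 = 79/3 + q/3)
359812/G(-225) - 40647/(-313501) = 359812/(79/3 + (1/3)*(-225)) - 40647/(-313501) = 359812/(79/3 - 75) - 40647*(-1/313501) = 359812/(-146/3) + 40647/313501 = 359812*(-3/146) + 40647/313501 = -539718/73 + 40647/313501 = -169199165487/22885573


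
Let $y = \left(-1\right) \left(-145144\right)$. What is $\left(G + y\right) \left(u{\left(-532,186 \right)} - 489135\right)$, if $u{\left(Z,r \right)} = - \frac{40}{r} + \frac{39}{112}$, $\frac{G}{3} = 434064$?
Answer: $- \frac{921741137124841}{1302} \approx -7.0794 \cdot 10^{11}$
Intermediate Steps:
$y = 145144$
$G = 1302192$ ($G = 3 \cdot 434064 = 1302192$)
$u{\left(Z,r \right)} = \frac{39}{112} - \frac{40}{r}$ ($u{\left(Z,r \right)} = - \frac{40}{r} + 39 \cdot \frac{1}{112} = - \frac{40}{r} + \frac{39}{112} = \frac{39}{112} - \frac{40}{r}$)
$\left(G + y\right) \left(u{\left(-532,186 \right)} - 489135\right) = \left(1302192 + 145144\right) \left(\left(\frac{39}{112} - \frac{40}{186}\right) - 489135\right) = 1447336 \left(\left(\frac{39}{112} - \frac{20}{93}\right) - 489135\right) = 1447336 \left(\frac{1387}{10416} - 489135\right) = 1447336 \left(- \frac{5094828773}{10416}\right) = - \frac{921741137124841}{1302}$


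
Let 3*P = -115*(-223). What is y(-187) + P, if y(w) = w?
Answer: 25084/3 ≈ 8361.3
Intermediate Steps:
P = 25645/3 (P = (-115*(-223))/3 = (1/3)*25645 = 25645/3 ≈ 8548.3)
y(-187) + P = -187 + 25645/3 = 25084/3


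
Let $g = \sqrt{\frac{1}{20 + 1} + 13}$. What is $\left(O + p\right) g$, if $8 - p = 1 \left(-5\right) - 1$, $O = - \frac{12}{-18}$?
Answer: $\frac{44 \sqrt{5754}}{63} \approx 52.978$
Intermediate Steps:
$O = \frac{2}{3}$ ($O = \left(-12\right) \left(- \frac{1}{18}\right) = \frac{2}{3} \approx 0.66667$)
$g = \frac{\sqrt{5754}}{21}$ ($g = \sqrt{\frac{1}{21} + 13} = \sqrt{\frac{274}{21}} = \frac{\sqrt{5754}}{21} \approx 3.6121$)
$p = 14$ ($p = 8 - \left(1 \left(-5\right) - 1\right) = 8 - \left(-5 - 1\right) = 8 - -6 = 8 + 6 = 14$)
$\left(O + p\right) g = \left(\frac{2}{3} + 14\right) \frac{\sqrt{5754}}{21} = \frac{44 \frac{\sqrt{5754}}{21}}{3} = \frac{44 \sqrt{5754}}{63}$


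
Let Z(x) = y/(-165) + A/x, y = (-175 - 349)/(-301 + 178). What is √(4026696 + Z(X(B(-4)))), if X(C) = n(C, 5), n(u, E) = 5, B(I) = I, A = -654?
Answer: √7371066446942/1353 ≈ 2006.6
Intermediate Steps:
y = 524/123 (y = -524/(-123) = -524*(-1/123) = 524/123 ≈ 4.2602)
X(C) = 5
Z(x) = -524/20295 - 654/x (Z(x) = (524/123)/(-165) - 654/x = (524/123)*(-1/165) - 654/x = -524/20295 - 654/x)
√(4026696 + Z(X(B(-4)))) = √(4026696 + (-524/20295 - 654/5)) = √(4026696 - 531022/4059) = √(16343828042/4059) = √7371066446942/1353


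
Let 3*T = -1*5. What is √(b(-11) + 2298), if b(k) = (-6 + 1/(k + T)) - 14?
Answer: √3289318/38 ≈ 47.728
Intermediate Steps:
T = -5/3 (T = (-1*5)/3 = (⅓)*(-5) = -5/3 ≈ -1.6667)
b(k) = -20 + 1/(-5/3 + k) (b(k) = (-6 + 1/(k - 5/3)) - 14 = (-6 + 1/(-5/3 + k)) - 14 = -20 + 1/(-5/3 + k))
√(b(-11) + 2298) = √((103 - 60*(-11))/(-5 + 3*(-11)) + 2298) = √((103 + 660)/(-5 - 33) + 2298) = √(763/(-38) + 2298) = √(-1/38*763 + 2298) = √(-763/38 + 2298) = √(86561/38) = √3289318/38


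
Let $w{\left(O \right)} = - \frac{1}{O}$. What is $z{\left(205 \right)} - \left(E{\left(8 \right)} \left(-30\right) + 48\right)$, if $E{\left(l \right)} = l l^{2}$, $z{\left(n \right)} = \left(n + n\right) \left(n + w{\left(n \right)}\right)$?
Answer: $99360$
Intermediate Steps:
$z{\left(n \right)} = 2 n \left(n - \frac{1}{n}\right)$ ($z{\left(n \right)} = \left(n + n\right) \left(n - \frac{1}{n}\right) = 2 n \left(n - \frac{1}{n}\right)$)
$E{\left(l \right)} = l^{3}$
$z{\left(205 \right)} - \left(E{\left(8 \right)} \left(-30\right) + 48\right) = \left(-2 + 2 \cdot 205^{2}\right) - \left(8^{3} \left(-30\right) + 48\right) = \left(-2 + 2 \cdot 42025\right) - \left(512 \left(-30\right) + 48\right) = \left(-2 + 84050\right) - \left(-15360 + 48\right) = 84048 - -15312 = 84048 + 15312 = 99360$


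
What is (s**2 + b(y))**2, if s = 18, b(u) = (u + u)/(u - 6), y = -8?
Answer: 5180176/49 ≈ 1.0572e+5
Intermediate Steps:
b(u) = 2*u/(-6 + u) (b(u) = (2*u)/(-6 + u) = 2*u/(-6 + u))
(s**2 + b(y))**2 = (18**2 + 2*(-8)/(-6 - 8))**2 = (324 + 2*(-8)/(-14))**2 = (324 + 2*(-8)*(-1/14))**2 = (324 + 8/7)**2 = (2276/7)**2 = 5180176/49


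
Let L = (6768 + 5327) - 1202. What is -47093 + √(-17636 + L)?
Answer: -47093 + I*√6743 ≈ -47093.0 + 82.116*I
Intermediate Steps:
L = 10893 (L = 12095 - 1202 = 10893)
-47093 + √(-17636 + L) = -47093 + √(-17636 + 10893) = -47093 + √(-6743) = -47093 + I*√6743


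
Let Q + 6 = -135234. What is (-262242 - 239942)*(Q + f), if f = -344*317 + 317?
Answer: 122518332664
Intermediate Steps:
Q = -135240 (Q = -6 - 135234 = -135240)
f = -108731 (f = -109048 + 317 = -108731)
(-262242 - 239942)*(Q + f) = (-262242 - 239942)*(-135240 - 108731) = -502184*(-243971) = 122518332664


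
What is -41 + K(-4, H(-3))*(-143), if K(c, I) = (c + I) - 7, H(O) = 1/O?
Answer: 4739/3 ≈ 1579.7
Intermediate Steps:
K(c, I) = -7 + I + c (K(c, I) = (I + c) - 7 = -7 + I + c)
-41 + K(-4, H(-3))*(-143) = -41 + (-7 + 1/(-3) - 4)*(-143) = -41 + (-7 - 1/3 - 4)*(-143) = -41 - 34/3*(-143) = -41 + 4862/3 = 4739/3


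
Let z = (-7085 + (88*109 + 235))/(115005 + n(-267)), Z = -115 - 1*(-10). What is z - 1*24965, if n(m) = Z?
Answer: -478079293/19150 ≈ -24965.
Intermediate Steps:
Z = -105 (Z = -115 + 10 = -105)
n(m) = -105
z = 457/19150 (z = (-7085 + (88*109 + 235))/(115005 - 105) = (-7085 + (9592 + 235))/114900 = (-7085 + 9827)*(1/114900) = 2742*(1/114900) = 457/19150 ≈ 0.023864)
z - 1*24965 = 457/19150 - 1*24965 = 457/19150 - 24965 = -478079293/19150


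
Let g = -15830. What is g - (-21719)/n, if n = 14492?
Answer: -229386641/14492 ≈ -15829.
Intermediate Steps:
g - (-21719)/n = -15830 - (-21719)/14492 = -15830 - 1*(-21719/14492) = -15830 + 21719/14492 = -229386641/14492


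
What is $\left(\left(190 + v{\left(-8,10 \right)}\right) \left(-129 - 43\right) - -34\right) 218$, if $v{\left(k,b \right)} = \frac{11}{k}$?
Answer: $-7065271$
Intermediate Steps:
$\left(\left(190 + v{\left(-8,10 \right)}\right) \left(-129 - 43\right) - -34\right) 218 = \left(\left(190 + \frac{11}{-8}\right) \left(-129 - 43\right) - -34\right) 218 = \left(\left(190 + 11 \left(- \frac{1}{8}\right)\right) \left(-172\right) + \left(-119 + 153\right)\right) 218 = \left(\left(190 - \frac{11}{8}\right) \left(-172\right) + 34\right) 218 = \left(\frac{1509}{8} \left(-172\right) + 34\right) 218 = \left(- \frac{64887}{2} + 34\right) 218 = \left(- \frac{64819}{2}\right) 218 = -7065271$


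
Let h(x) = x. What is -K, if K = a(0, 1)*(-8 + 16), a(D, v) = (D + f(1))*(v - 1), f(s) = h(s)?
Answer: 0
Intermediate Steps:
f(s) = s
a(D, v) = (1 + D)*(-1 + v) (a(D, v) = (D + 1)*(v - 1) = (1 + D)*(-1 + v))
K = 0 (K = (-1 + 1 - 1*0 + 0*1)*(-8 + 16) = (-1 + 1 + 0 + 0)*8 = 0*8 = 0)
-K = -1*0 = 0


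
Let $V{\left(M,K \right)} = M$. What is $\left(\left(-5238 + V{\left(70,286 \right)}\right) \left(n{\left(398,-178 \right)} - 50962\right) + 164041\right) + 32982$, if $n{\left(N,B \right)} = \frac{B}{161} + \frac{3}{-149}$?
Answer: $\frac{6322887642811}{23989} \approx 2.6357 \cdot 10^{8}$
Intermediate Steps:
$n{\left(N,B \right)} = - \frac{3}{149} + \frac{B}{161}$ ($n{\left(N,B \right)} = B \frac{1}{161} + 3 \left(- \frac{1}{149}\right) = \frac{B}{161} - \frac{3}{149} = - \frac{3}{149} + \frac{B}{161}$)
$\left(\left(-5238 + V{\left(70,286 \right)}\right) \left(n{\left(398,-178 \right)} - 50962\right) + 164041\right) + 32982 = \left(\left(-5238 + 70\right) \left(\left(- \frac{3}{149} + \frac{1}{161} \left(-178\right)\right) - 50962\right) + 164041\right) + 32982 = \left(- 5168 \left(\left(- \frac{3}{149} - \frac{178}{161}\right) - 50962\right) + 164041\right) + 32982 = \left(- 5168 \left(- \frac{27005}{23989} - 50962\right) + 164041\right) + 32982 = \left(\left(-5168\right) \left(- \frac{1222554423}{23989}\right) + 164041\right) + 32982 = \left(\frac{6318161258064}{23989} + 164041\right) + 32982 = \frac{6322096437613}{23989} + 32982 = \frac{6322887642811}{23989}$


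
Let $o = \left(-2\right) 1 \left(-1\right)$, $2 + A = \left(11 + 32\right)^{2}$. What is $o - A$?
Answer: $-1845$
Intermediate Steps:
$A = 1847$ ($A = -2 + \left(11 + 32\right)^{2} = -2 + 43^{2} = -2 + 1849 = 1847$)
$o = 2$ ($o = \left(-2\right) \left(-1\right) = 2$)
$o - A = 2 - 1847 = -1845$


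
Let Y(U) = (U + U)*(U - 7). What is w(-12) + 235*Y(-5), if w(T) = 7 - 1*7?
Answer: 28200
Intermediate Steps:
Y(U) = 2*U*(-7 + U) (Y(U) = (2*U)*(-7 + U) = 2*U*(-7 + U))
w(T) = 0 (w(T) = 7 - 7 = 0)
w(-12) + 235*Y(-5) = 0 + 235*(2*(-5)*(-7 - 5)) = 0 + 235*(2*(-5)*(-12)) = 0 + 235*120 = 0 + 28200 = 28200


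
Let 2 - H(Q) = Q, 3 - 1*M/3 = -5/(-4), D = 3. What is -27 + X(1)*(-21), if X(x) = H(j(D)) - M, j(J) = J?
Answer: 417/4 ≈ 104.25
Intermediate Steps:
M = 21/4 (M = 9 - (-15)/(-4) = 9 - (-15)*(-1)/4 = 9 - 3*5/4 = 9 - 15/4 = 21/4 ≈ 5.2500)
H(Q) = 2 - Q
X(x) = -25/4 (X(x) = (2 - 1*3) - 1*21/4 = (2 - 3) - 21/4 = -1 - 21/4 = -25/4)
-27 + X(1)*(-21) = -27 - 25/4*(-21) = -27 + 525/4 = 417/4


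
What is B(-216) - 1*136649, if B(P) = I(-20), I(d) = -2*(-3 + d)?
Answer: -136603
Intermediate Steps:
I(d) = 6 - 2*d
B(P) = 46 (B(P) = 6 - 2*(-20) = 6 + 40 = 46)
B(-216) - 1*136649 = 46 - 1*136649 = 46 - 136649 = -136603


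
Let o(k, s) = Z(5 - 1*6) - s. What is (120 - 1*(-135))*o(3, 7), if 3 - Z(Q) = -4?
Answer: 0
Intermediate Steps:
Z(Q) = 7 (Z(Q) = 3 - 1*(-4) = 3 + 4 = 7)
o(k, s) = 7 - s
(120 - 1*(-135))*o(3, 7) = (120 - 1*(-135))*(7 - 1*7) = (120 + 135)*(7 - 7) = 255*0 = 0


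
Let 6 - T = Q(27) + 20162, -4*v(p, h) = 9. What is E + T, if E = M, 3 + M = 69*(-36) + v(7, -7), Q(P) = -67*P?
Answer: -83345/4 ≈ -20836.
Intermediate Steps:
v(p, h) = -9/4 (v(p, h) = -1/4*9 = -9/4)
M = -9957/4 (M = -3 + (69*(-36) - 9/4) = -3 + (-2484 - 9/4) = -3 - 9945/4 = -9957/4 ≈ -2489.3)
E = -9957/4 ≈ -2489.3
T = -18347 (T = 6 - (-67*27 + 20162) = 6 - (-1809 + 20162) = 6 - 1*18353 = 6 - 18353 = -18347)
E + T = -9957/4 - 18347 = -83345/4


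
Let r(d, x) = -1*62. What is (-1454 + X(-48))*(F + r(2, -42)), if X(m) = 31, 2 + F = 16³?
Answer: -5737536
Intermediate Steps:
F = 4094 (F = -2 + 16³ = -2 + 4096 = 4094)
r(d, x) = -62
(-1454 + X(-48))*(F + r(2, -42)) = (-1454 + 31)*(4094 - 62) = -1423*4032 = -5737536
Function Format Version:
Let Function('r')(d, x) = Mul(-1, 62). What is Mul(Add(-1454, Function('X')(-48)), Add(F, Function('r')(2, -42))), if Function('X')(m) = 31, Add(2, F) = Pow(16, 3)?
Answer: -5737536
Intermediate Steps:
F = 4094 (F = Add(-2, Pow(16, 3)) = Add(-2, 4096) = 4094)
Function('r')(d, x) = -62
Mul(Add(-1454, Function('X')(-48)), Add(F, Function('r')(2, -42))) = Mul(Add(-1454, 31), Add(4094, -62)) = Mul(-1423, 4032) = -5737536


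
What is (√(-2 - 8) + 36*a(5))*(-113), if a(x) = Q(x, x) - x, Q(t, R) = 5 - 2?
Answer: 8136 - 113*I*√10 ≈ 8136.0 - 357.34*I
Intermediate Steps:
Q(t, R) = 3
a(x) = 3 - x
(√(-2 - 8) + 36*a(5))*(-113) = (√(-2 - 8) + 36*(3 - 1*5))*(-113) = (√(-10) + 36*(3 - 5))*(-113) = (I*√10 + 36*(-2))*(-113) = (I*√10 - 72)*(-113) = (-72 + I*√10)*(-113) = 8136 - 113*I*√10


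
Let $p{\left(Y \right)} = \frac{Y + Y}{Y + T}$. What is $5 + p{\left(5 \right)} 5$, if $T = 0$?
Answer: $15$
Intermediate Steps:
$p{\left(Y \right)} = 2$ ($p{\left(Y \right)} = \frac{Y + Y}{Y + 0} = \frac{2 Y}{Y} = 2$)
$5 + p{\left(5 \right)} 5 = 5 + 2 \cdot 5 = 5 + 10 = 15$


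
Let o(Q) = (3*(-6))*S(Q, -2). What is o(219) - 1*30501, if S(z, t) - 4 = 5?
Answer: -30663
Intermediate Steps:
S(z, t) = 9 (S(z, t) = 4 + 5 = 9)
o(Q) = -162 (o(Q) = (3*(-6))*9 = -18*9 = -162)
o(219) - 1*30501 = -162 - 1*30501 = -162 - 30501 = -30663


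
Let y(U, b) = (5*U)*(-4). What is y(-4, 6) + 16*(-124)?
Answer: -1904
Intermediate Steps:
y(U, b) = -20*U
y(-4, 6) + 16*(-124) = -20*(-4) + 16*(-124) = 80 - 1984 = -1904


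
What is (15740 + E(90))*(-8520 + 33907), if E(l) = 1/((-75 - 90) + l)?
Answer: 29969328113/75 ≈ 3.9959e+8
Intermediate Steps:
E(l) = 1/(-165 + l)
(15740 + E(90))*(-8520 + 33907) = (15740 + 1/(-165 + 90))*(-8520 + 33907) = (15740 + 1/(-75))*25387 = (15740 - 1/75)*25387 = (1180499/75)*25387 = 29969328113/75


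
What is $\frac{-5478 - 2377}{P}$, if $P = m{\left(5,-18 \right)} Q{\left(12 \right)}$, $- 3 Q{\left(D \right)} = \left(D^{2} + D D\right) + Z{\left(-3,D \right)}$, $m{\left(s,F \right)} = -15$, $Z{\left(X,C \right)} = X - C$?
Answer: $- \frac{1571}{273} \approx -5.7546$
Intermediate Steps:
$Q{\left(D \right)} = 1 - \frac{2 D^{2}}{3} + \frac{D}{3}$ ($Q{\left(D \right)} = - \frac{\left(D^{2} + D D\right) - \left(3 + D\right)}{3} = - \frac{\left(D^{2} + D^{2}\right) - \left(3 + D\right)}{3} = - \frac{2 D^{2} - \left(3 + D\right)}{3} = - \frac{-3 - D + 2 D^{2}}{3} = 1 - \frac{2 D^{2}}{3} + \frac{D}{3}$)
$P = 1365$ ($P = - 15 \left(1 - \frac{2 \cdot 12^{2}}{3} + \frac{1}{3} \cdot 12\right) = - 15 \left(1 - 96 + 4\right) = \left(-15\right) \left(-91\right) = 1365$)
$\frac{-5478 - 2377}{P} = \frac{-5478 - 2377}{1365} = \left(-5478 - 2377\right) \frac{1}{1365} = \left(-7855\right) \frac{1}{1365} = - \frac{1571}{273}$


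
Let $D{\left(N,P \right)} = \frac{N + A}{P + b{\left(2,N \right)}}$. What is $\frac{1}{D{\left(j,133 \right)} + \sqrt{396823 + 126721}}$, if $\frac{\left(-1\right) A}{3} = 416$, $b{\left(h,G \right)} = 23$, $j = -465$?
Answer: $\frac{29692}{1415336935} + \frac{5408 \sqrt{130886}}{1415336935} \approx 0.0014033$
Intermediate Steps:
$A = -1248$ ($A = \left(-3\right) 416 = -1248$)
$D{\left(N,P \right)} = \frac{-1248 + N}{23 + P}$ ($D{\left(N,P \right)} = \frac{N - 1248}{P + 23} = \frac{-1248 + N}{23 + P}$)
$\frac{1}{D{\left(j,133 \right)} + \sqrt{396823 + 126721}} = \frac{1}{\frac{-1248 - 465}{23 + 133} + \sqrt{396823 + 126721}} = \frac{1}{\frac{1}{156} \left(-1713\right) + \sqrt{523544}} = \frac{1}{\frac{1}{156} \left(-1713\right) + 2 \sqrt{130886}} = \frac{1}{- \frac{571}{52} + 2 \sqrt{130886}}$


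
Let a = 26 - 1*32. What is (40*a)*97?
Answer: -23280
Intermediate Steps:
a = -6 (a = 26 - 32 = -6)
(40*a)*97 = (40*(-6))*97 = -240*97 = -23280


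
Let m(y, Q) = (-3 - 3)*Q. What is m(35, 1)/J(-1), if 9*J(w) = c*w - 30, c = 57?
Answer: 18/29 ≈ 0.62069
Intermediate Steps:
m(y, Q) = -6*Q
J(w) = -10/3 + 19*w/3 (J(w) = (57*w - 30)/9 = (-30 + 57*w)/9 = -10/3 + 19*w/3)
m(35, 1)/J(-1) = (-6*1)/(-10/3 + (19/3)*(-1)) = -6/(-10/3 - 19/3) = -6/(-29/3) = -6*(-3/29) = 18/29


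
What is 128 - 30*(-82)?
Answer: 2588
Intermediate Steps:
128 - 30*(-82) = 128 + 2460 = 2588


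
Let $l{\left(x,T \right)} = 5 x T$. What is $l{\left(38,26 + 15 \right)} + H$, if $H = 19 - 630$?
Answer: $7179$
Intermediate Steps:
$H = -611$ ($H = 19 - 630 = -611$)
$l{\left(x,T \right)} = 5 T x$
$l{\left(38,26 + 15 \right)} + H = 5 \left(26 + 15\right) 38 - 611 = 5 \cdot 41 \cdot 38 - 611 = 7790 - 611 = 7179$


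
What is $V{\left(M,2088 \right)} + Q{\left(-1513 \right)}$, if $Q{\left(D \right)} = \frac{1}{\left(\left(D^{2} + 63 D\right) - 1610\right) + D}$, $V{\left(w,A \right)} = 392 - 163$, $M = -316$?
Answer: $\frac{501676484}{2190727} \approx 229.0$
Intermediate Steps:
$V{\left(w,A \right)} = 229$ ($V{\left(w,A \right)} = 392 - 163 = 229$)
$Q{\left(D \right)} = \frac{1}{-1610 + D^{2} + 64 D}$ ($Q{\left(D \right)} = \frac{1}{\left(-1610 + D^{2} + 63 D\right) + D} = \frac{1}{-1610 + D^{2} + 64 D}$)
$V{\left(M,2088 \right)} + Q{\left(-1513 \right)} = 229 + \frac{1}{-1610 + \left(-1513\right)^{2} + 64 \left(-1513\right)} = 229 + \frac{1}{-1610 + 2289169 - 96832} = 229 + \frac{1}{2190727} = \frac{501676484}{2190727}$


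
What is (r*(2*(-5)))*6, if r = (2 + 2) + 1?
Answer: -300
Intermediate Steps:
r = 5 (r = 4 + 1 = 5)
(r*(2*(-5)))*6 = (5*(2*(-5)))*6 = (5*(-10))*6 = -50*6 = -300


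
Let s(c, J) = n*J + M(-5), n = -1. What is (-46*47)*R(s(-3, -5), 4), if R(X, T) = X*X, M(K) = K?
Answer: 0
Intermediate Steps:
s(c, J) = -5 - J (s(c, J) = -J - 5 = -5 - J)
R(X, T) = X**2
(-46*47)*R(s(-3, -5), 4) = (-46*47)*(-5 - 1*(-5))**2 = -2162*(-5 + 5)**2 = -2162*0**2 = -2162*0 = 0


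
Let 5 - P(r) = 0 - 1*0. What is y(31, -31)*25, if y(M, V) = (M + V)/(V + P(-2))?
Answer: 0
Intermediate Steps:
P(r) = 5 (P(r) = 5 - (0 - 1*0) = 5 - (0 + 0) = 5 - 1*0 = 5 + 0 = 5)
y(M, V) = (M + V)/(5 + V) (y(M, V) = (M + V)/(V + 5) = (M + V)/(5 + V))
y(31, -31)*25 = ((31 - 31)/(5 - 31))*25 = (0/(-26))*25 = -1/26*0*25 = 0*25 = 0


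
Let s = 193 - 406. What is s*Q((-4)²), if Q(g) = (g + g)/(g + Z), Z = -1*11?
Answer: -6816/5 ≈ -1363.2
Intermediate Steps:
Z = -11
s = -213
Q(g) = 2*g/(-11 + g) (Q(g) = (g + g)/(g - 11) = (2*g)/(-11 + g) = 2*g/(-11 + g))
s*Q((-4)²) = -426*(-4)²/(-11 + (-4)²) = -426*16/(-11 + 16) = -426*16/5 = -213*32/5 = -6816/5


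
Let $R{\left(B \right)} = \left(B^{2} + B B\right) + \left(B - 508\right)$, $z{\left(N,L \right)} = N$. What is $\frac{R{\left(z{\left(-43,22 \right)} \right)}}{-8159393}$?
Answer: $- \frac{3147}{8159393} \approx -0.00038569$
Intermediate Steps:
$R{\left(B \right)} = -508 + B + 2 B^{2}$ ($R{\left(B \right)} = \left(B^{2} + B^{2}\right) + \left(-508 + B\right) = 2 B^{2} + \left(-508 + B\right) = -508 + B + 2 B^{2}$)
$\frac{R{\left(z{\left(-43,22 \right)} \right)}}{-8159393} = \frac{-508 - 43 + 2 \left(-43\right)^{2}}{-8159393} = \left(-508 - 43 + 2 \cdot 1849\right) \left(- \frac{1}{8159393}\right) = \left(-508 - 43 + 3698\right) \left(- \frac{1}{8159393}\right) = 3147 \left(- \frac{1}{8159393}\right) = - \frac{3147}{8159393}$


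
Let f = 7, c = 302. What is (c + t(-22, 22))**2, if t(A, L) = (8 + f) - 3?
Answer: 98596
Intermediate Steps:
t(A, L) = 12 (t(A, L) = (8 + 7) - 3 = 15 - 3 = 12)
(c + t(-22, 22))**2 = (302 + 12)**2 = 314**2 = 98596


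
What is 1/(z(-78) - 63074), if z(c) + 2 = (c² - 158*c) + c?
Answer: -1/44746 ≈ -2.2348e-5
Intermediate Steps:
z(c) = -2 + c² - 157*c (z(c) = -2 + ((c² - 158*c) + c) = -2 + (c² - 157*c) = -2 + c² - 157*c)
1/(z(-78) - 63074) = 1/((-2 + (-78)² - 157*(-78)) - 63074) = 1/((-2 + 6084 + 12246) - 63074) = 1/(18328 - 63074) = 1/(-44746) = -1/44746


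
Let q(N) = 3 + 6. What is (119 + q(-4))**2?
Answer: 16384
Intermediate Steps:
q(N) = 9
(119 + q(-4))**2 = (119 + 9)**2 = 128**2 = 16384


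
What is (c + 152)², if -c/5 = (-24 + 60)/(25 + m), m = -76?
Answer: 6990736/289 ≈ 24189.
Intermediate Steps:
c = 60/17 (c = -5*(-24 + 60)/(25 - 76) = -180/(-51) = -180*(-1)/51 = -5*(-12/17) = 60/17 ≈ 3.5294)
(c + 152)² = (60/17 + 152)² = (2644/17)² = 6990736/289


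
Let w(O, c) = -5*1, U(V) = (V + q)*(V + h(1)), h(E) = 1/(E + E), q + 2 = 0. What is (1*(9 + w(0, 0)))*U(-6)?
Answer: 176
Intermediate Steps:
q = -2 (q = -2 + 0 = -2)
h(E) = 1/(2*E)
U(V) = (½ + V)*(-2 + V) (U(V) = (V - 2)*(V + (½)/1) = (-2 + V)*(V + (½)*1) = (-2 + V)*(V + ½) = (-2 + V)*(½ + V) = (½ + V)*(-2 + V))
w(O, c) = -5
(1*(9 + w(0, 0)))*U(-6) = (1*(9 - 5))*(-1 + (-6)² - 3/2*(-6)) = (1*4)*(-1 + 36 + 9) = 4*44 = 176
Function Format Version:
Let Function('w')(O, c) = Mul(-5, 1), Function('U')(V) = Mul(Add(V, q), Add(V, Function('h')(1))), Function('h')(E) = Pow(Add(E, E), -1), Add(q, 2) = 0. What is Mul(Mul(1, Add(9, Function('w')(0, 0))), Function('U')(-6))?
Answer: 176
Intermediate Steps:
q = -2 (q = Add(-2, 0) = -2)
Function('h')(E) = Mul(Rational(1, 2), Pow(E, -1)) (Function('h')(E) = Pow(Mul(2, E), -1) = Mul(Rational(1, 2), Pow(E, -1)))
Function('U')(V) = Mul(Add(Rational(1, 2), V), Add(-2, V)) (Function('U')(V) = Mul(Add(V, -2), Add(V, Mul(Rational(1, 2), Pow(1, -1)))) = Mul(Add(-2, V), Add(V, Mul(Rational(1, 2), 1))) = Mul(Add(-2, V), Add(V, Rational(1, 2))) = Mul(Add(-2, V), Add(Rational(1, 2), V)) = Mul(Add(Rational(1, 2), V), Add(-2, V)))
Function('w')(O, c) = -5
Mul(Mul(1, Add(9, Function('w')(0, 0))), Function('U')(-6)) = Mul(Mul(1, Add(9, -5)), Add(-1, Pow(-6, 2), Mul(Rational(-3, 2), -6))) = Mul(Mul(1, 4), Add(-1, 36, 9)) = Mul(4, 44) = 176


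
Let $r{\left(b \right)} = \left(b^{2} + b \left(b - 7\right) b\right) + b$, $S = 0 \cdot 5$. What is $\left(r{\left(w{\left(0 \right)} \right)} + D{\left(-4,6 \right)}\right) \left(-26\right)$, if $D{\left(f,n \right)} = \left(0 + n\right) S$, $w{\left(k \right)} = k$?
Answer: $0$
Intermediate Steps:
$S = 0$
$r{\left(b \right)} = b + b^{2} + b^{2} \left(-7 + b\right)$ ($r{\left(b \right)} = \left(b^{2} + b \left(-7 + b\right) b\right) + b = \left(b^{2} + b^{2} \left(-7 + b\right)\right) + b = b + b^{2} + b^{2} \left(-7 + b\right)$)
$D{\left(f,n \right)} = 0$ ($D{\left(f,n \right)} = \left(0 + n\right) 0 = n 0 = 0$)
$\left(r{\left(w{\left(0 \right)} \right)} + D{\left(-4,6 \right)}\right) \left(-26\right) = \left(0 \left(1 + 0^{2} - 0\right) + 0\right) \left(-26\right) = \left(0 \left(1 + 0 + 0\right) + 0\right) \left(-26\right) = \left(0 \cdot 1 + 0\right) \left(-26\right) = \left(0 + 0\right) \left(-26\right) = 0 \left(-26\right) = 0$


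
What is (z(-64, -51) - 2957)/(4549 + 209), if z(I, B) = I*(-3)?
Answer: -2765/4758 ≈ -0.58113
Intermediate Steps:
z(I, B) = -3*I
(z(-64, -51) - 2957)/(4549 + 209) = (-3*(-64) - 2957)/(4549 + 209) = (192 - 2957)/4758 = -2765*1/4758 = -2765/4758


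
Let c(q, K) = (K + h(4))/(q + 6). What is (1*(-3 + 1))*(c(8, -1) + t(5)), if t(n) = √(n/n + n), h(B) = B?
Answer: -3/7 - 2*√6 ≈ -5.3276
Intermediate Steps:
c(q, K) = (4 + K)/(6 + q) (c(q, K) = (K + 4)/(q + 6) = (4 + K)/(6 + q))
t(n) = √(1 + n)
(1*(-3 + 1))*(c(8, -1) + t(5)) = (1*(-3 + 1))*((4 - 1)/(6 + 8) + √(1 + 5)) = (1*(-2))*(3/14 + √6) = -2*((1/14)*3 + √6) = -2*(3/14 + √6) = -3/7 - 2*√6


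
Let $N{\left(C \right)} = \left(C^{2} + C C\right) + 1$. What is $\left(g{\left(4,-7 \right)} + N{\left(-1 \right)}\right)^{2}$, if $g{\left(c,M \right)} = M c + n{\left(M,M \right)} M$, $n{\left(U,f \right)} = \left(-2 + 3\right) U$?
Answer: $576$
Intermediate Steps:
$n{\left(U,f \right)} = U$ ($n{\left(U,f \right)} = 1 U = U$)
$N{\left(C \right)} = 1 + 2 C^{2}$ ($N{\left(C \right)} = \left(C^{2} + C^{2}\right) + 1 = 2 C^{2} + 1 = 1 + 2 C^{2}$)
$g{\left(c,M \right)} = M^{2} + M c$ ($g{\left(c,M \right)} = M c + M M = M c + M^{2} = M^{2} + M c$)
$\left(g{\left(4,-7 \right)} + N{\left(-1 \right)}\right)^{2} = \left(- 7 \left(-7 + 4\right) + \left(1 + 2 \left(-1\right)^{2}\right)\right)^{2} = \left(\left(-7\right) \left(-3\right) + \left(1 + 2 \cdot 1\right)\right)^{2} = \left(21 + \left(1 + 2\right)\right)^{2} = \left(21 + 3\right)^{2} = 24^{2} = 576$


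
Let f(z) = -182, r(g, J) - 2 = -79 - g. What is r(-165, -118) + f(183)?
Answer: -94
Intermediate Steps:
r(g, J) = -77 - g (r(g, J) = 2 + (-79 - g) = -77 - g)
r(-165, -118) + f(183) = (-77 - 1*(-165)) - 182 = (-77 + 165) - 182 = 88 - 182 = -94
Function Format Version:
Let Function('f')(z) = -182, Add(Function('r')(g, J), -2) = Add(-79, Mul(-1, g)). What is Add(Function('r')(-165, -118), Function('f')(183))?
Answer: -94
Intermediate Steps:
Function('r')(g, J) = Add(-77, Mul(-1, g)) (Function('r')(g, J) = Add(2, Add(-79, Mul(-1, g))) = Add(-77, Mul(-1, g)))
Add(Function('r')(-165, -118), Function('f')(183)) = Add(Add(-77, Mul(-1, -165)), -182) = Add(Add(-77, 165), -182) = Add(88, -182) = -94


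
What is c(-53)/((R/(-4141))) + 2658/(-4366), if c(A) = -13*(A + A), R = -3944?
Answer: 6225803479/4304876 ≈ 1446.2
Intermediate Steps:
c(A) = -26*A
c(-53)/((R/(-4141))) + 2658/(-4366) = (-26*(-53))/((-3944/(-4141))) + 2658/(-4366) = 1378/((-3944*(-1/4141))) + 2658*(-1/4366) = 1378/(3944/4141) - 1329/2183 = 1378*(4141/3944) - 1329/2183 = 2853149/1972 - 1329/2183 = 6225803479/4304876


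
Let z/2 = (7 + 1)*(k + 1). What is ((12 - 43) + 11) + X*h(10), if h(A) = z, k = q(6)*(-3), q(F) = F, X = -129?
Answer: 35068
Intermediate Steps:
k = -18 (k = 6*(-3) = -18)
z = -272 (z = 2*((7 + 1)*(-18 + 1)) = 2*(8*(-17)) = 2*(-136) = -272)
h(A) = -272
((12 - 43) + 11) + X*h(10) = ((12 - 43) + 11) - 129*(-272) = (-31 + 11) + 35088 = -20 + 35088 = 35068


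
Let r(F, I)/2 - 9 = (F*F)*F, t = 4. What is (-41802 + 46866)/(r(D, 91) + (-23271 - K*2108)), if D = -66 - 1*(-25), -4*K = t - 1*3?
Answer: -633/20071 ≈ -0.031538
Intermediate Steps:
K = -1/4 (K = -(4 - 1*3)/4 = -(4 - 3)/4 = -1/4*1 = -1/4 ≈ -0.25000)
D = -41 (D = -66 + 25 = -41)
r(F, I) = 18 + 2*F**3 (r(F, I) = 18 + 2*((F*F)*F) = 18 + 2*(F**2*F) = 18 + 2*F**3)
(-41802 + 46866)/(r(D, 91) + (-23271 - K*2108)) = (-41802 + 46866)/((18 + 2*(-41)**3) + (-23271 - (-1)*2108/4)) = 5064/((18 + 2*(-68921)) + (-23271 - 1*(-527))) = 5064/((18 - 137842) + (-23271 + 527)) = 5064/(-137824 - 22744) = 5064/(-160568) = 5064*(-1/160568) = -633/20071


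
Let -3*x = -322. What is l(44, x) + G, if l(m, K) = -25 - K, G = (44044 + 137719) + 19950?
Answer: 604742/3 ≈ 2.0158e+5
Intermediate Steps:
x = 322/3 (x = -⅓*(-322) = 322/3 ≈ 107.33)
G = 201713 (G = 181763 + 19950 = 201713)
l(44, x) + G = (-25 - 1*322/3) + 201713 = (-25 - 322/3) + 201713 = -397/3 + 201713 = 604742/3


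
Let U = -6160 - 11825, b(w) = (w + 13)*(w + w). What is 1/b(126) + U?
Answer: -629978579/35028 ≈ -17985.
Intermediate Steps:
b(w) = 2*w*(13 + w) (b(w) = (13 + w)*(2*w) = 2*w*(13 + w))
U = -17985
1/b(126) + U = 1/(2*126*(13 + 126)) - 17985 = 1/(2*126*139) - 17985 = 1/35028 - 17985 = -629978579/35028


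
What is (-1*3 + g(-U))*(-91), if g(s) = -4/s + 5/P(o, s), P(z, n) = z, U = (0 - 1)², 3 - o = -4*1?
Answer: -156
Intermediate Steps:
o = 7 (o = 3 - (-4) = 3 - 1*(-4) = 3 + 4 = 7)
U = 1 (U = (-1)² = 1)
g(s) = 5/7 - 4/s (g(s) = -4/s + 5/7 = 5/7 - 4/s)
(-1*3 + g(-U))*(-91) = (-1*3 + (5/7 - 4/((-1*1))))*(-91) = (-3 + (5/7 - 4/(-1)))*(-91) = (-3 + (5/7 - 4*(-1)))*(-91) = (-3 + (5/7 + 4))*(-91) = (-3 + 33/7)*(-91) = (12/7)*(-91) = -156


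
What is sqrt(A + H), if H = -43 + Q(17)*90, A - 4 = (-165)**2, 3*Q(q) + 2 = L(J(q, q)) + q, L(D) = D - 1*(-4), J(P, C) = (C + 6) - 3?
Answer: 2*sqrt(7089) ≈ 168.39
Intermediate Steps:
J(P, C) = 3 + C (J(P, C) = (6 + C) - 3 = 3 + C)
L(D) = 4 + D (L(D) = D + 4 = 4 + D)
Q(q) = 5/3 + 2*q/3 (Q(q) = -2/3 + ((4 + (3 + q)) + q)/3 = -2/3 + ((7 + q) + q)/3 = -2/3 + (7 + 2*q)/3 = -2/3 + (7/3 + 2*q/3) = 5/3 + 2*q/3)
A = 27229 (A = 4 + (-165)**2 = 4 + 27225 = 27229)
H = 1127 (H = -43 + (5/3 + (2/3)*17)*90 = -43 + (5/3 + 34/3)*90 = -43 + 13*90 = -43 + 1170 = 1127)
sqrt(A + H) = sqrt(27229 + 1127) = sqrt(28356) = 2*sqrt(7089)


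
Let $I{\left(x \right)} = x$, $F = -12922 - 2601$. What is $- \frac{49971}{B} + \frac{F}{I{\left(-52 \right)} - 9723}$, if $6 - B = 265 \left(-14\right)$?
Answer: $- \frac{430783057}{36323900} \approx -11.859$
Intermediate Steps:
$F = -15523$ ($F = -12922 - 2601 = -15523$)
$B = 3716$ ($B = 6 - 265 \left(-14\right) = 6 - -3710 = 6 + 3710 = 3716$)
$- \frac{49971}{B} + \frac{F}{I{\left(-52 \right)} - 9723} = - \frac{49971}{3716} - \frac{15523}{-52 - 9723} = \left(-49971\right) \frac{1}{3716} - \frac{15523}{-9775} = - \frac{49971}{3716} - - \frac{15523}{9775} = - \frac{49971}{3716} + \frac{15523}{9775} = - \frac{430783057}{36323900}$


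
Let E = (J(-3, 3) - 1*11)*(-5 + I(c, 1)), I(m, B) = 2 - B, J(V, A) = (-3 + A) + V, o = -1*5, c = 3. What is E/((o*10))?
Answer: -28/25 ≈ -1.1200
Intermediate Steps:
o = -5
J(V, A) = -3 + A + V
E = 56 (E = ((-3 + 3 - 3) - 1*11)*(-5 + (2 - 1*1)) = (-3 - 11)*(-5 + (2 - 1)) = -14*(-5 + 1) = -14*(-4) = 56)
E/((o*10)) = 56/((-5*10)) = 56/(-50) = 56*(-1/50) = -28/25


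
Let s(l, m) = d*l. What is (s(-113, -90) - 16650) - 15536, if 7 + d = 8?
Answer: -32299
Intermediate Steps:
d = 1 (d = -7 + 8 = 1)
s(l, m) = l (s(l, m) = 1*l = l)
(s(-113, -90) - 16650) - 15536 = (-113 - 16650) - 15536 = -16763 - 15536 = -32299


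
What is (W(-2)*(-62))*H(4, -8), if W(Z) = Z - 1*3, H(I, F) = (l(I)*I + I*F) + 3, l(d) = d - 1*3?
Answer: -7750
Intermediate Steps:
l(d) = -3 + d (l(d) = d - 3 = -3 + d)
H(I, F) = 3 + F*I + I*(-3 + I) (H(I, F) = ((-3 + I)*I + I*F) + 3 = (I*(-3 + I) + F*I) + 3 = (F*I + I*(-3 + I)) + 3 = 3 + F*I + I*(-3 + I))
W(Z) = -3 + Z (W(Z) = Z - 3 = -3 + Z)
(W(-2)*(-62))*H(4, -8) = ((-3 - 2)*(-62))*(3 - 8*4 + 4*(-3 + 4)) = (-5*(-62))*(3 - 32 + 4*1) = 310*(3 - 32 + 4) = 310*(-25) = -7750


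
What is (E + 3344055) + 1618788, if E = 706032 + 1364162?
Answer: 7033037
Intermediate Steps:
E = 2070194
(E + 3344055) + 1618788 = (2070194 + 3344055) + 1618788 = 5414249 + 1618788 = 7033037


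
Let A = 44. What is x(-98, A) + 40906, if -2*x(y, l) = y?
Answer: 40955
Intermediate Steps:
x(y, l) = -y/2
x(-98, A) + 40906 = -½*(-98) + 40906 = 49 + 40906 = 40955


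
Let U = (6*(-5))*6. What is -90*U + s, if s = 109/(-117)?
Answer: 1895291/117 ≈ 16199.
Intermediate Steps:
s = -109/117 (s = 109*(-1/117) = -109/117 ≈ -0.93162)
U = -180 (U = -30*6 = -180)
-90*U + s = -90*(-180) - 109/117 = 16200 - 109/117 = 1895291/117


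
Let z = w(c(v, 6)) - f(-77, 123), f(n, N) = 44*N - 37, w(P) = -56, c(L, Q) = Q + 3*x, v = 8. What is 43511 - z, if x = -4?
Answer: 48942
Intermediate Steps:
c(L, Q) = -12 + Q (c(L, Q) = Q + 3*(-4) = Q - 12 = -12 + Q)
f(n, N) = -37 + 44*N
z = -5431 (z = -56 - (-37 + 44*123) = -56 - (-37 + 5412) = -56 - 1*5375 = -56 - 5375 = -5431)
43511 - z = 43511 - 1*(-5431) = 43511 + 5431 = 48942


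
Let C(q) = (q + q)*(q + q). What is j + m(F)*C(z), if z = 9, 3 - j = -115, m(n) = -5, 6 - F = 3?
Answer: -1502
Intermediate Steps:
F = 3 (F = 6 - 1*3 = 6 - 3 = 3)
j = 118 (j = 3 - 1*(-115) = 3 + 115 = 118)
C(q) = 4*q² (C(q) = (2*q)*(2*q) = 4*q²)
j + m(F)*C(z) = 118 - 20*9² = 118 - 20*81 = 118 - 5*324 = 118 - 1620 = -1502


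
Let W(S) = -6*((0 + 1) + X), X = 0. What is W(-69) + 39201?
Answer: 39195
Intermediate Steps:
W(S) = -6 (W(S) = -6*((0 + 1) + 0) = -6*(1 + 0) = -6*1 = -6)
W(-69) + 39201 = -6 + 39201 = 39195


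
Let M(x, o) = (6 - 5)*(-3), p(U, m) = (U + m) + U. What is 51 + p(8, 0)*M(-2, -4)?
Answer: 3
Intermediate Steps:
p(U, m) = m + 2*U
M(x, o) = -3 (M(x, o) = 1*(-3) = -3)
51 + p(8, 0)*M(-2, -4) = 51 + (0 + 2*8)*(-3) = 51 + (0 + 16)*(-3) = 51 + 16*(-3) = 51 - 48 = 3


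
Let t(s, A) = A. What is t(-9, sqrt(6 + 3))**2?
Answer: 9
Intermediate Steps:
t(-9, sqrt(6 + 3))**2 = (sqrt(6 + 3))**2 = (sqrt(9))**2 = 3**2 = 9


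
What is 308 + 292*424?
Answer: 124116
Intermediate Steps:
308 + 292*424 = 308 + 123808 = 124116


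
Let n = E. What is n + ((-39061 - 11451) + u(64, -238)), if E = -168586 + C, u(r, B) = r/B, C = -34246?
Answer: -30147968/119 ≈ -2.5334e+5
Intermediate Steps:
E = -202832 (E = -168586 - 34246 = -202832)
n = -202832
n + ((-39061 - 11451) + u(64, -238)) = -202832 + ((-39061 - 11451) + 64/(-238)) = -202832 + (-50512 + 64*(-1/238)) = -202832 + (-50512 - 32/119) = -202832 - 6010960/119 = -30147968/119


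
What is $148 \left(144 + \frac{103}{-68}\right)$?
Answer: $\frac{358493}{17} \approx 21088.0$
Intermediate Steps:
$148 \left(144 + \frac{103}{-68}\right) = 148 \left(144 + 103 \left(- \frac{1}{68}\right)\right) = 148 \left(144 - \frac{103}{68}\right) = 148 \cdot \frac{9689}{68} = \frac{358493}{17}$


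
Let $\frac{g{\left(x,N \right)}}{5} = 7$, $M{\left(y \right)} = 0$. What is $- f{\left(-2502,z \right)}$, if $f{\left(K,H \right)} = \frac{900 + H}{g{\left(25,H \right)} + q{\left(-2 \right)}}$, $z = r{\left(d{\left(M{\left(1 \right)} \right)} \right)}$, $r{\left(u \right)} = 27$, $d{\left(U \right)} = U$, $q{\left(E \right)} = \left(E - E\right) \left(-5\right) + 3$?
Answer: $- \frac{927}{38} \approx -24.395$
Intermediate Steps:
$q{\left(E \right)} = 3$ ($q{\left(E \right)} = 0 \left(-5\right) + 3 = 0 + 3 = 3$)
$g{\left(x,N \right)} = 35$ ($g{\left(x,N \right)} = 5 \cdot 7 = 35$)
$z = 27$
$f{\left(K,H \right)} = \frac{450}{19} + \frac{H}{38}$ ($f{\left(K,H \right)} = \frac{900 + H}{35 + 3} = \frac{900 + H}{38} = \left(900 + H\right) \frac{1}{38} = \frac{450}{19} + \frac{H}{38}$)
$- f{\left(-2502,z \right)} = - (\frac{450}{19} + \frac{1}{38} \cdot 27) = - (\frac{450}{19} + \frac{27}{38}) = \left(-1\right) \frac{927}{38} = - \frac{927}{38}$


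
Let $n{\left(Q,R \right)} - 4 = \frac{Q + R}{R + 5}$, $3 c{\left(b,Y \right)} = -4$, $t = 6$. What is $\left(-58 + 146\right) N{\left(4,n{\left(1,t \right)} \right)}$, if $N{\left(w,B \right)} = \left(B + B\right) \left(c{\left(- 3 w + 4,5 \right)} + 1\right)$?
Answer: $-272$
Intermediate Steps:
$c{\left(b,Y \right)} = - \frac{4}{3}$ ($c{\left(b,Y \right)} = \frac{1}{3} \left(-4\right) = - \frac{4}{3}$)
$n{\left(Q,R \right)} = 4 + \frac{Q + R}{5 + R}$ ($n{\left(Q,R \right)} = 4 + \frac{Q + R}{R + 5} = 4 + \frac{Q + R}{5 + R}$)
$N{\left(w,B \right)} = - \frac{2 B}{3}$ ($N{\left(w,B \right)} = \left(B + B\right) \left(- \frac{4}{3} + 1\right) = 2 B \left(- \frac{1}{3}\right) = - \frac{2 B}{3}$)
$\left(-58 + 146\right) N{\left(4,n{\left(1,t \right)} \right)} = \left(-58 + 146\right) \left(- \frac{2 \frac{20 + 1 + 5 \cdot 6}{5 + 6}}{3}\right) = 88 \left(- \frac{2 \frac{20 + 1 + 30}{11}}{3}\right) = 88 \left(- \frac{2 \cdot \frac{1}{11} \cdot 51}{3}\right) = 88 \left(\left(- \frac{2}{3}\right) \frac{51}{11}\right) = 88 \left(- \frac{34}{11}\right) = -272$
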